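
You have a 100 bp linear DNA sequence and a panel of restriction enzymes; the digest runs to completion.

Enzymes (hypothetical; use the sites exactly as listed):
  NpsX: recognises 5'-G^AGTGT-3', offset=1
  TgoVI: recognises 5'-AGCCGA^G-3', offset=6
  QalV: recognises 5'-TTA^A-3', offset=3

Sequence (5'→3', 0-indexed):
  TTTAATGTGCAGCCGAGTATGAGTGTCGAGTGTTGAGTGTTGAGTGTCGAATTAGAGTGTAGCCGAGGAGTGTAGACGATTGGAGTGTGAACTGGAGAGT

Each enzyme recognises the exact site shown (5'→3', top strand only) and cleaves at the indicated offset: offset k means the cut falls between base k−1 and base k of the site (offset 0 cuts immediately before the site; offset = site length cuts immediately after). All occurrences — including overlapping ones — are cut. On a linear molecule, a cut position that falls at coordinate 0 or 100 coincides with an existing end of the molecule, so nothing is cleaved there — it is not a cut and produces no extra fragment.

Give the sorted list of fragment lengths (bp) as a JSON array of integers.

[2,4,5,7,7,7,11,12,13,15,17]

Site scan:
  NpsX (GAGTGT, off=1): starts [20, 27, 34, 41, 54, 67, 82] → cuts [21, 28, 35, 42, 55, 68, 83]
  TgoVI (AGCCGAG, off=6): starts [10, 60] → cuts [16, 66]
  QalV (TTAA, off=3): starts [1] → cuts [4]

All cut coordinates (distinct, sorted): [4, 16, 21, 28, 35, 42, 55, 66, 68, 83]

Fragments:
  [0,4): 4 bp
  [4,16): 12 bp
  [16,21): 5 bp
  [21,28): 7 bp
  [28,35): 7 bp
  [35,42): 7 bp
  [42,55): 13 bp
  [55,66): 11 bp
  [66,68): 2 bp
  [68,83): 15 bp
  [83,100): 17 bp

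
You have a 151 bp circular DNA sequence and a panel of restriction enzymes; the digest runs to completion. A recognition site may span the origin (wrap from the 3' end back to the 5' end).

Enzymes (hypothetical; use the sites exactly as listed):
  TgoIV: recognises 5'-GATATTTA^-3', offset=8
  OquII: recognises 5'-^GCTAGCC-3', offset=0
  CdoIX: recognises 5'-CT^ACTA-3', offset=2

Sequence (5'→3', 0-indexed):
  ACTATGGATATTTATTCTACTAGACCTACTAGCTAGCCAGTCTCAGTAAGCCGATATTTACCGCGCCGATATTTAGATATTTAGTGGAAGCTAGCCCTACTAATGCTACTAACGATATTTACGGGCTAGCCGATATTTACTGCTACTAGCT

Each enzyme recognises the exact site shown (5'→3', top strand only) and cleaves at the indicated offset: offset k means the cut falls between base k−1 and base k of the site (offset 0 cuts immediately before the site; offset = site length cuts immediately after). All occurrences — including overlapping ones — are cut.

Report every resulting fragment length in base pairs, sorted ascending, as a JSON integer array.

[3,4,4,5,6,7,8,9,9,9,14,14,15,15,29]

Scan for sites:
  TgoIV (GATATTTA, off=8): starts [6, 52, 67, 75, 113, 131] → cuts [14, 60, 75, 83, 121, 139]
  OquII (GCTAGCC, off=0): starts [31, 89, 124] → cuts [31, 89, 124]
  CdoIX (CTACTA, off=2): starts [16, 25, 96, 105, 142, 149] → cuts [0, 18, 27, 98, 107, 144]

All cut coordinates (distinct, sorted): [0, 14, 18, 27, 31, 60, 75, 83, 89, 98, 107, 121, 124, 139, 144]

Fragment lengths:
  0→14: 14 bp
  14→18: 4 bp
  18→27: 9 bp
  27→31: 4 bp
  31→60: 29 bp
  60→75: 15 bp
  75→83: 8 bp
  83→89: 6 bp
  89→98: 9 bp
  98→107: 9 bp
  107→121: 14 bp
  121→124: 3 bp
  124→139: 15 bp
  139→144: 5 bp
  144→0 (wrap): 151-144+0 = 7 bp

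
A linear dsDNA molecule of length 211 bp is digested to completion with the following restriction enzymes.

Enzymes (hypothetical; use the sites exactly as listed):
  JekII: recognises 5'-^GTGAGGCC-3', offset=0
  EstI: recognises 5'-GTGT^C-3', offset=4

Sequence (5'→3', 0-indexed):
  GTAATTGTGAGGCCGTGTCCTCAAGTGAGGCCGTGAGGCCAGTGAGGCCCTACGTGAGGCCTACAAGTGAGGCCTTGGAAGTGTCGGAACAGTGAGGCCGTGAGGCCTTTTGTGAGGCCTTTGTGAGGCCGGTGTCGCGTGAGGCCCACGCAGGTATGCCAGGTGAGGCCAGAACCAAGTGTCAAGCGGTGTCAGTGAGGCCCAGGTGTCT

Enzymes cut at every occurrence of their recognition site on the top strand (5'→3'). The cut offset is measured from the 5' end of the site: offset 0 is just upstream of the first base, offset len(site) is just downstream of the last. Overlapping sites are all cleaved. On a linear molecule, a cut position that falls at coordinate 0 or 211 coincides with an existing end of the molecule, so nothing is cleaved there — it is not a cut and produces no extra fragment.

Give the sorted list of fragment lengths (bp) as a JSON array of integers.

Per-enzyme occurrences:
  JekII (GTGAGGCC, off=0): starts [6, 24, 32, 41, 53, 66, 91, 99, 111, 122, 138, 162, 194] → cuts [6, 24, 32, 41, 53, 66, 91, 99, 111, 122, 138, 162, 194]
  EstI (GTGTC, off=4): starts [14, 80, 131, 178, 188, 205] → cuts [18, 84, 135, 182, 192, 209]

Pooled cuts: [6, 18, 24, 32, 41, 53, 66, 84, 91, 99, 111, 122, 135, 138, 162, 182, 192, 194, 209]

Fragments:
  [0,6): 6 bp
  [6,18): 12 bp
  [18,24): 6 bp
  [24,32): 8 bp
  [32,41): 9 bp
  [41,53): 12 bp
  [53,66): 13 bp
  [66,84): 18 bp
  [84,91): 7 bp
  [91,99): 8 bp
  [99,111): 12 bp
  [111,122): 11 bp
  [122,135): 13 bp
  [135,138): 3 bp
  [138,162): 24 bp
  [162,182): 20 bp
  [182,192): 10 bp
  [192,194): 2 bp
  [194,209): 15 bp
  [209,211): 2 bp

[2,2,3,6,6,7,8,8,9,10,11,12,12,12,13,13,15,18,20,24]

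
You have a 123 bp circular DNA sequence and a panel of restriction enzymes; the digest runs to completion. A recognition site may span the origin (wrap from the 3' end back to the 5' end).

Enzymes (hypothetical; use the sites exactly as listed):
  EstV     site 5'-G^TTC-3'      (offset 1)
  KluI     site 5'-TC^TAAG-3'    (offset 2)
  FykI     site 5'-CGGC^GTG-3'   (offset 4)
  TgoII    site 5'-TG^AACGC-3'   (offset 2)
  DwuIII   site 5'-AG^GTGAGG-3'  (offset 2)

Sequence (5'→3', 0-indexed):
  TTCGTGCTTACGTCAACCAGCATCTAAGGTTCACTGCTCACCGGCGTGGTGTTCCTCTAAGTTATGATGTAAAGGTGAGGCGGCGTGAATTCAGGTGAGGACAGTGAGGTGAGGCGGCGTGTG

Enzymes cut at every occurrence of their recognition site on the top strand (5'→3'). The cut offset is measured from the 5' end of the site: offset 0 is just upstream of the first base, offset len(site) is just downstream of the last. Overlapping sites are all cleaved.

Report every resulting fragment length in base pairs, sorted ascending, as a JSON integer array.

Per-enzyme occurrences:
  EstV GTTC/1: at [28, 50, 122] ⇒ [0, 29, 51]
  KluI TCTAAG/2: at [22, 55] ⇒ [24, 57]
  FykI CGGCGTG/4: at [41, 80, 114] ⇒ [45, 84, 118]
  TgoII (TGAACGC, off=2): no sites
  DwuIII AGGTGAGG/2: at [72, 92, 106] ⇒ [74, 94, 108]

Pooled cuts: [0, 24, 29, 45, 51, 57, 74, 84, 94, 108, 118]

Fragment lengths:
  0→24: 24 bp
  24→29: 5 bp
  29→45: 16 bp
  45→51: 6 bp
  51→57: 6 bp
  57→74: 17 bp
  74→84: 10 bp
  84→94: 10 bp
  94→108: 14 bp
  108→118: 10 bp
  118→0 (wrap): 123-118+0 = 5 bp

[5,5,6,6,10,10,10,14,16,17,24]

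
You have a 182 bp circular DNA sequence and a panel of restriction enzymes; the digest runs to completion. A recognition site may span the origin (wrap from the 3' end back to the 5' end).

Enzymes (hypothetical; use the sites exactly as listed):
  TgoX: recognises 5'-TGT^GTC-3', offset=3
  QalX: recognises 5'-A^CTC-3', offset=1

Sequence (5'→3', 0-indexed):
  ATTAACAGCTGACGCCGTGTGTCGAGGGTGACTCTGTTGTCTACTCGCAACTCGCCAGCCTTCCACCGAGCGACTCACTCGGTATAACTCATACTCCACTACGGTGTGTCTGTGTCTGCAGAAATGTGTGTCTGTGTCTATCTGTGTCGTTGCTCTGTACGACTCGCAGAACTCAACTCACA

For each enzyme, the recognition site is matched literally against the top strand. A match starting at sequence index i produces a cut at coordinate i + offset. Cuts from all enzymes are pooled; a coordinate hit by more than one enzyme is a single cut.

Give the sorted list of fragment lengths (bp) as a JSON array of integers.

Scan for sites:
  TgoX TGTGTC/3: at [17, 104, 110, 126, 132, 142] ⇒ [20, 107, 113, 129, 135, 145]
  QalX ACTC/1: at [30, 42, 49, 72, 76, 86, 92, 161, 170, 175] ⇒ [31, 43, 50, 73, 77, 87, 93, 162, 171, 176]

Pooled cuts: [20, 31, 43, 50, 73, 77, 87, 93, 107, 113, 129, 135, 145, 162, 171, 176]

Fragment lengths:
  20→31: 11 bp
  31→43: 12 bp
  43→50: 7 bp
  50→73: 23 bp
  73→77: 4 bp
  77→87: 10 bp
  87→93: 6 bp
  93→107: 14 bp
  107→113: 6 bp
  113→129: 16 bp
  129→135: 6 bp
  135→145: 10 bp
  145→162: 17 bp
  162→171: 9 bp
  171→176: 5 bp
  176→20 (wrap): 182-176+20 = 26 bp

[4,5,6,6,6,7,9,10,10,11,12,14,16,17,23,26]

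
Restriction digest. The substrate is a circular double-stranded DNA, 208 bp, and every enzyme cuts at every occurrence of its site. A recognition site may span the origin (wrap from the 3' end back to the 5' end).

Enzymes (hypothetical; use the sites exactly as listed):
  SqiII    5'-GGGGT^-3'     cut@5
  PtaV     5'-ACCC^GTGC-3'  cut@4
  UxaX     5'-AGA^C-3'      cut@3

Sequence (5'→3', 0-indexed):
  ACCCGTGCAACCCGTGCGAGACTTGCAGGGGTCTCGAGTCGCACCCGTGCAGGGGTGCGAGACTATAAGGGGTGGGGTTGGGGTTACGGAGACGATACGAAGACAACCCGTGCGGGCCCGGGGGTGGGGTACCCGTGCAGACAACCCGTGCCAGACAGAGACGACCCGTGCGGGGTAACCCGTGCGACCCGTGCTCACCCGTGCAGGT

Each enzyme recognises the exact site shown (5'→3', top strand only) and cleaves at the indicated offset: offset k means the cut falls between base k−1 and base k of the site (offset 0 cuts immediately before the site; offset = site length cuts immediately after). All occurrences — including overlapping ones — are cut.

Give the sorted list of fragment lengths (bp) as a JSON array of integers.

[4,5,5,5,6,6,6,6,6,6,7,8,8,8,9,9,9,10,10,11,11,11,12,14,16]

Scan for sites:
  SqiII GGGGT/5: at [27, 51, 68, 73, 79, 120, 125, 171] ⇒ [32, 56, 73, 78, 84, 125, 130, 176]
  PtaV ACCCGTGC/4: at [0, 9, 42, 105, 130, 143, 163, 177, 186, 196] ⇒ [4, 13, 46, 109, 134, 147, 167, 181, 190, 200]
  UxaX AGAC/3: at [18, 59, 89, 100, 138, 152, 158] ⇒ [21, 62, 92, 103, 141, 155, 161]

Pooled cuts: [4, 13, 21, 32, 46, 56, 62, 73, 78, 84, 92, 103, 109, 125, 130, 134, 141, 147, 155, 161, 167, 176, 181, 190, 200]

Fragment lengths:
  4→13: 9 bp
  13→21: 8 bp
  21→32: 11 bp
  32→46: 14 bp
  46→56: 10 bp
  56→62: 6 bp
  62→73: 11 bp
  73→78: 5 bp
  78→84: 6 bp
  84→92: 8 bp
  92→103: 11 bp
  103→109: 6 bp
  109→125: 16 bp
  125→130: 5 bp
  130→134: 4 bp
  134→141: 7 bp
  141→147: 6 bp
  147→155: 8 bp
  155→161: 6 bp
  161→167: 6 bp
  167→176: 9 bp
  176→181: 5 bp
  181→190: 9 bp
  190→200: 10 bp
  200→4 (wrap): 208-200+4 = 12 bp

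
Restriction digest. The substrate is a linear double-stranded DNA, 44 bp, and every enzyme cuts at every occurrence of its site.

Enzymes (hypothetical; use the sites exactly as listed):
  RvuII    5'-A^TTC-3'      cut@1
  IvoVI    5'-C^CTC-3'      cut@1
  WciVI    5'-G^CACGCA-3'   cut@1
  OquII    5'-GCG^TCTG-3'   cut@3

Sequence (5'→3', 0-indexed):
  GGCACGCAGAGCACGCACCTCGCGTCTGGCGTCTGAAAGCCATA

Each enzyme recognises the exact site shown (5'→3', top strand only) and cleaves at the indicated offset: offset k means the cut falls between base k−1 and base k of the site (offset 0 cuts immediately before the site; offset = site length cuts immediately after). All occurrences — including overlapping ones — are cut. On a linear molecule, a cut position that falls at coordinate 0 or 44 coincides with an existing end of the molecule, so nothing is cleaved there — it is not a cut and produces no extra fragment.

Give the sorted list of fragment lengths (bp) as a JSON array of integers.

[2,6,7,7,9,13]

Site scan:
  RvuII (ATTC, off=1): no sites
  IvoVI CCTC/1: at [17] ⇒ [18]
  WciVI GCACGCA/1: at [1, 10] ⇒ [2, 11]
  OquII GCGTCTG/3: at [21, 28] ⇒ [24, 31]

All cut coordinates (distinct, sorted): [2, 11, 18, 24, 31]

Fragments:
  [0,2): 2 bp
  [2,11): 9 bp
  [11,18): 7 bp
  [18,24): 6 bp
  [24,31): 7 bp
  [31,44): 13 bp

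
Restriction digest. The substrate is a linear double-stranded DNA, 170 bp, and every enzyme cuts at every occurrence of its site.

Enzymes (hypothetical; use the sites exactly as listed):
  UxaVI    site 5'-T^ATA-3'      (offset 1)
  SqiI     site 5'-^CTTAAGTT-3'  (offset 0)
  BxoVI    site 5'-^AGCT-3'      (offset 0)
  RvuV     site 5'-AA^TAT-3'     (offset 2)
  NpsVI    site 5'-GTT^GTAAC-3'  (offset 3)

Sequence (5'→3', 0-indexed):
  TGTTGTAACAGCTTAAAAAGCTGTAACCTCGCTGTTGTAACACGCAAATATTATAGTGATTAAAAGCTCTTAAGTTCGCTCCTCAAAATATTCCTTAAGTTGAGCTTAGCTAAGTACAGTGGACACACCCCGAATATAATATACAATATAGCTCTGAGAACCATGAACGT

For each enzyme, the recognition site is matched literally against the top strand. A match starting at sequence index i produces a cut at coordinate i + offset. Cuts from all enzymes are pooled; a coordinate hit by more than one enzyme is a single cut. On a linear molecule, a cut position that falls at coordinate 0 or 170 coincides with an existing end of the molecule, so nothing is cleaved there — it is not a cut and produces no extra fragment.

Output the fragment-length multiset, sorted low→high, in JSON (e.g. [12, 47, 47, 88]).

Site scan:
  UxaVI (TATA, off=1): starts [51, 134, 139, 146] → cuts [52, 135, 140, 147]
  SqiI (CTTAAGTT, off=0): starts [68, 93] → cuts [68, 93]
  BxoVI (AGCT, off=0): starts [9, 18, 64, 102, 107, 149] → cuts [9, 18, 64, 102, 107, 149]
  RvuV (AATAT, off=2): starts [46, 86, 132, 137, 144] → cuts [48, 88, 134, 139, 146]
  NpsVI (GTTGTAAC, off=3): starts [1, 33] → cuts [4, 36]

Pooled cuts: [4, 9, 18, 36, 48, 52, 64, 68, 88, 93, 102, 107, 134, 135, 139, 140, 146, 147, 149]

Fragments:
  [0,4): 4 bp
  [4,9): 5 bp
  [9,18): 9 bp
  [18,36): 18 bp
  [36,48): 12 bp
  [48,52): 4 bp
  [52,64): 12 bp
  [64,68): 4 bp
  [68,88): 20 bp
  [88,93): 5 bp
  [93,102): 9 bp
  [102,107): 5 bp
  [107,134): 27 bp
  [134,135): 1 bp
  [135,139): 4 bp
  [139,140): 1 bp
  [140,146): 6 bp
  [146,147): 1 bp
  [147,149): 2 bp
  [149,170): 21 bp

[1,1,1,2,4,4,4,4,5,5,5,6,9,9,12,12,18,20,21,27]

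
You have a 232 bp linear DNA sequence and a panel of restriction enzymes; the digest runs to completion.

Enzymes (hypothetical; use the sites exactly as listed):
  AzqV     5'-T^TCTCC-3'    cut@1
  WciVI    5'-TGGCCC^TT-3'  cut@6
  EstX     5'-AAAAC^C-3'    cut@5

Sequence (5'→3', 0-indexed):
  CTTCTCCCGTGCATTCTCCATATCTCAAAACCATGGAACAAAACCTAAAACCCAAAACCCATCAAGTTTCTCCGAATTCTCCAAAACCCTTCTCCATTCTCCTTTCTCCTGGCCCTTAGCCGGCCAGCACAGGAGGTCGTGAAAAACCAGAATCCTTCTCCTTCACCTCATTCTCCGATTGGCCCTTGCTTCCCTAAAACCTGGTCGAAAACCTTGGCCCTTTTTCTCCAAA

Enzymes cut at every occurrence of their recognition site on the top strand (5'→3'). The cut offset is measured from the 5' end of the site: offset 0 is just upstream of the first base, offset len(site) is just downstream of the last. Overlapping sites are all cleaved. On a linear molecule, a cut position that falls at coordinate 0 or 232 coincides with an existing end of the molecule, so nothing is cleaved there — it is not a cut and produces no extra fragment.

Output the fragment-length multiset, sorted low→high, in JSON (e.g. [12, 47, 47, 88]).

[2,3,4,7,7,7,7,8,8,9,9,10,10,11,12,12,13,14,15,15,17,32]

Per-enzyme occurrences:
  AzqV TTCTCC/1: at [1, 13, 67, 76, 89, 96, 103, 155, 170, 223] ⇒ [2, 14, 68, 77, 90, 97, 104, 156, 171, 224]
  WciVI TGGCCCTT/6: at [109, 179, 214] ⇒ [115, 185, 220]
  EstX AAAACC/5: at [26, 39, 46, 53, 82, 142, 195, 207] ⇒ [31, 44, 51, 58, 87, 147, 200, 212]

Pooled cuts: [2, 14, 31, 44, 51, 58, 68, 77, 87, 90, 97, 104, 115, 147, 156, 171, 185, 200, 212, 220, 224]

Fragments:
  [0,2): 2 bp
  [2,14): 12 bp
  [14,31): 17 bp
  [31,44): 13 bp
  [44,51): 7 bp
  [51,58): 7 bp
  [58,68): 10 bp
  [68,77): 9 bp
  [77,87): 10 bp
  [87,90): 3 bp
  [90,97): 7 bp
  [97,104): 7 bp
  [104,115): 11 bp
  [115,147): 32 bp
  [147,156): 9 bp
  [156,171): 15 bp
  [171,185): 14 bp
  [185,200): 15 bp
  [200,212): 12 bp
  [212,220): 8 bp
  [220,224): 4 bp
  [224,232): 8 bp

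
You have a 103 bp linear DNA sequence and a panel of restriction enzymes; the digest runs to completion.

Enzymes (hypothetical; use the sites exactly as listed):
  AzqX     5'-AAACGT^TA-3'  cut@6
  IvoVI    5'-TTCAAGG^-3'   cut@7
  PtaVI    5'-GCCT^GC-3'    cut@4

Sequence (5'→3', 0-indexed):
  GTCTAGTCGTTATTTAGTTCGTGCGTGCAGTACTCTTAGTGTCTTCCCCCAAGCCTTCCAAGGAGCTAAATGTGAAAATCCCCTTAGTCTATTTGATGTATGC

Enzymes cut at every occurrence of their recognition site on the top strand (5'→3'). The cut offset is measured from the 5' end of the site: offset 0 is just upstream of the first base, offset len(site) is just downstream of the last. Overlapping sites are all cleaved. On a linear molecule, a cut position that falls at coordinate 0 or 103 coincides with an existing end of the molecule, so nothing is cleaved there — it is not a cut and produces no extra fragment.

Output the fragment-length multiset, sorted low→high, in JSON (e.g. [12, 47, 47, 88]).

[103]

Scan for sites:
  AzqX (AAACGTTA, off=6): no sites
  IvoVI (TTCAAGG, off=7): no sites
  PtaVI (GCCTGC, off=4): no sites

All cut coordinates (distinct, sorted): ∅

Fragment lengths:
  no cuts → one linear fragment of 103 bp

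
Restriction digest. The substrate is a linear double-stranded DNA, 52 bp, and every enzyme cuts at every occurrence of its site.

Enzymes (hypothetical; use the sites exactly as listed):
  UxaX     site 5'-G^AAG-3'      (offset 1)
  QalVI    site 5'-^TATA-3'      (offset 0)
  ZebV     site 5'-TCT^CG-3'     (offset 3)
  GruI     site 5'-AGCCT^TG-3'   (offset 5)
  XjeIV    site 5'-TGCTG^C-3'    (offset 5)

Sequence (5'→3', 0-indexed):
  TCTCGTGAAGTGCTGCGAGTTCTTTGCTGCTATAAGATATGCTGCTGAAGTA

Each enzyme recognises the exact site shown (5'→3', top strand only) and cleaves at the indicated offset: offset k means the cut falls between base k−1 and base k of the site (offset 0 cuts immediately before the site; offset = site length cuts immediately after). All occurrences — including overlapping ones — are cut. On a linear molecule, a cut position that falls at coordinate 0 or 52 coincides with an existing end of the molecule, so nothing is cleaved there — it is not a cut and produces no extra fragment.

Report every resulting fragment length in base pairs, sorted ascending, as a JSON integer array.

Scan for sites:
  UxaX GAAG/1: at [6, 46] ⇒ [7, 47]
  QalVI TATA/0: at [30] ⇒ [30]
  ZebV TCTCG/3: at [0] ⇒ [3]
  GruI (AGCCTTG, off=5): no sites
  XjeIV TGCTGC/5: at [10, 24, 39] ⇒ [15, 29, 44]

All cut coordinates (distinct, sorted): [3, 7, 15, 29, 30, 44, 47]

Fragments:
  [0,3): 3 bp
  [3,7): 4 bp
  [7,15): 8 bp
  [15,29): 14 bp
  [29,30): 1 bp
  [30,44): 14 bp
  [44,47): 3 bp
  [47,52): 5 bp

[1,3,3,4,5,8,14,14]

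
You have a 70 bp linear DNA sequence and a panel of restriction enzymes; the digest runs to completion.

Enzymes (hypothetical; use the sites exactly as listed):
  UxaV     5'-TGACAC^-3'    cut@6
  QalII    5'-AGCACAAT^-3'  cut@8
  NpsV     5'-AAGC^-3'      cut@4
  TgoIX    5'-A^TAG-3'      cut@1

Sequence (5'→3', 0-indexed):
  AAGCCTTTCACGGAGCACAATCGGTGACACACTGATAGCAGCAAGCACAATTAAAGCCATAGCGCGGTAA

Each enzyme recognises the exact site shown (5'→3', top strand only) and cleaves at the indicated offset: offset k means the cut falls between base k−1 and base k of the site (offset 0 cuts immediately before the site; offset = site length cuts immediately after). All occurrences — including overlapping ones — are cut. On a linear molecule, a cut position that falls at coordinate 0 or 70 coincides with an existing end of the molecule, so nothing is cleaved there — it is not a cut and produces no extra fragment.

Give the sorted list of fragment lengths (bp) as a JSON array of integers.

Site scan:
  UxaV TGACAC/6: at [24] ⇒ [30]
  QalII AGCACAAT/8: at [13, 43] ⇒ [21, 51]
  NpsV AAGC/4: at [0, 42, 53] ⇒ [4, 46, 57]
  TgoIX ATAG/1: at [34, 58] ⇒ [35, 59]

Pooled cuts: [4, 21, 30, 35, 46, 51, 57, 59]

Fragments:
  [0,4): 4 bp
  [4,21): 17 bp
  [21,30): 9 bp
  [30,35): 5 bp
  [35,46): 11 bp
  [46,51): 5 bp
  [51,57): 6 bp
  [57,59): 2 bp
  [59,70): 11 bp

[2,4,5,5,6,9,11,11,17]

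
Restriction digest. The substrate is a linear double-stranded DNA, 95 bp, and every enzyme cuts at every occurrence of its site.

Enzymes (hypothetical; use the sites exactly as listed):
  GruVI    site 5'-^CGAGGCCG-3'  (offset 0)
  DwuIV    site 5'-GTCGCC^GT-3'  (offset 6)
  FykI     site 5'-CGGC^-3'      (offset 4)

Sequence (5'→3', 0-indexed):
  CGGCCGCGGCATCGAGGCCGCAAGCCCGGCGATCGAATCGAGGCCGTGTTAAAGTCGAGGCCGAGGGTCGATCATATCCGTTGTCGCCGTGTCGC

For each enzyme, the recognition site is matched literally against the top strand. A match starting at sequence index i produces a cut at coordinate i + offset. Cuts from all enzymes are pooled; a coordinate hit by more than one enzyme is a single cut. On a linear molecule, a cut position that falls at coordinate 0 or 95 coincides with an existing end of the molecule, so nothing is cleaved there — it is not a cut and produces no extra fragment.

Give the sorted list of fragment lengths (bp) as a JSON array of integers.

Per-enzyme occurrences:
  GruVI CGAGGCCG/0: at [12, 38, 55] ⇒ [12, 38, 55]
  DwuIV GTCGCCGT/6: at [82] ⇒ [88]
  FykI CGGC/4: at [0, 6, 26] ⇒ [4, 10, 30]

Pooled cuts: [4, 10, 12, 30, 38, 55, 88]

Fragment lengths:
  [0,4): 4 bp
  [4,10): 6 bp
  [10,12): 2 bp
  [12,30): 18 bp
  [30,38): 8 bp
  [38,55): 17 bp
  [55,88): 33 bp
  [88,95): 7 bp

[2,4,6,7,8,17,18,33]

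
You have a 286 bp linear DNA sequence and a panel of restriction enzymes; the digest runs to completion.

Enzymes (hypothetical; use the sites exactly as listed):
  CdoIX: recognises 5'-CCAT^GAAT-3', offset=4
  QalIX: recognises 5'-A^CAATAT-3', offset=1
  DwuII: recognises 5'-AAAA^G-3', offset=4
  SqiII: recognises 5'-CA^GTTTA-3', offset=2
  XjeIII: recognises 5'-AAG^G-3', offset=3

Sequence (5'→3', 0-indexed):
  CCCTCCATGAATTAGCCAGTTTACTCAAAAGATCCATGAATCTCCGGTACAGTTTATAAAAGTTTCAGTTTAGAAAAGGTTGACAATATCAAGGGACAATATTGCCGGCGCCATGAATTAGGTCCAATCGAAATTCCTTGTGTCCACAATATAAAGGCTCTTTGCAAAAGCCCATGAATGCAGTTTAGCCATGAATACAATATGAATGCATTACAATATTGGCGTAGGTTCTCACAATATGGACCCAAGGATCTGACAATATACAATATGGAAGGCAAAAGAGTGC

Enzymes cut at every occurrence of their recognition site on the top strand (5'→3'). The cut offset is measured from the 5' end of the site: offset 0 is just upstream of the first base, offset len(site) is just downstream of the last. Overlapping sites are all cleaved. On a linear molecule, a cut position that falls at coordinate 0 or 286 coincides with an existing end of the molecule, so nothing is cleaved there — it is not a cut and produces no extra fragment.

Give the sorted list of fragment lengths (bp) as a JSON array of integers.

[1,3,5,5,6,6,6,6,7,7,7,7,8,10,10,10,10,10,10,11,12,13,14,15,16,18,21,32]

Per-enzyme occurrences:
  CdoIX (CCATGAAT, off=4): starts [4, 33, 110, 171, 188] → cuts [8, 37, 114, 175, 192]
  QalIX (ACAATAT, off=1): starts [82, 95, 145, 196, 212, 233, 255, 262] → cuts [83, 96, 146, 197, 213, 234, 256, 263]
  DwuII (AAAAG, off=4): starts [26, 57, 73, 165, 276] → cuts [30, 61, 77, 169, 280]
  SqiII (CAGTTTA, off=2): starts [16, 49, 65, 180] → cuts [18, 51, 67, 182]
  XjeIII (AAGG, off=3): starts [75, 90, 153, 246, 271] → cuts [78, 93, 156, 249, 274]

All cut coordinates (distinct, sorted): [8, 18, 30, 37, 51, 61, 67, 77, 78, 83, 93, 96, 114, 146, 156, 169, 175, 182, 192, 197, 213, 234, 249, 256, 263, 274, 280]

Fragments:
  [0,8): 8 bp
  [8,18): 10 bp
  [18,30): 12 bp
  [30,37): 7 bp
  [37,51): 14 bp
  [51,61): 10 bp
  [61,67): 6 bp
  [67,77): 10 bp
  [77,78): 1 bp
  [78,83): 5 bp
  [83,93): 10 bp
  [93,96): 3 bp
  [96,114): 18 bp
  [114,146): 32 bp
  [146,156): 10 bp
  [156,169): 13 bp
  [169,175): 6 bp
  [175,182): 7 bp
  [182,192): 10 bp
  [192,197): 5 bp
  [197,213): 16 bp
  [213,234): 21 bp
  [234,249): 15 bp
  [249,256): 7 bp
  [256,263): 7 bp
  [263,274): 11 bp
  [274,280): 6 bp
  [280,286): 6 bp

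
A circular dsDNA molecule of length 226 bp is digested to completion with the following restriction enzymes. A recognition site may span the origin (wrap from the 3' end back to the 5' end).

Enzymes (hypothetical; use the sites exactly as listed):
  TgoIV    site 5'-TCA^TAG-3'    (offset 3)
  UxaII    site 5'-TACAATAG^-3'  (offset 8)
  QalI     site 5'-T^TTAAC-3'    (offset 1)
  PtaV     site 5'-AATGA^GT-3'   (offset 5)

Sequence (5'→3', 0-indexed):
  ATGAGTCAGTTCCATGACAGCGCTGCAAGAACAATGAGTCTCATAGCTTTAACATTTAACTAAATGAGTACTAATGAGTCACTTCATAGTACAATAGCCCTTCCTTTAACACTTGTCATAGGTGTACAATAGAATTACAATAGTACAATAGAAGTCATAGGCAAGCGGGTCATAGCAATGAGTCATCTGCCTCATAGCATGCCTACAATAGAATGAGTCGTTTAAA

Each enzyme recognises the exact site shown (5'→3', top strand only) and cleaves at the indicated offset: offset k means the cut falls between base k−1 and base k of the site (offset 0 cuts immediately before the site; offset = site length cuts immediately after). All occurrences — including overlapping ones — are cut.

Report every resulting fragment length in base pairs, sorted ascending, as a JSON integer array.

[5,5,6,6,7,8,8,9,9,10,11,11,12,13,13,14,14,15,17,33]

Site scan:
  TgoIV (TCATAG, off=3): starts [40, 83, 115, 154, 169, 191] → cuts [43, 86, 118, 157, 172, 194]
  UxaII (TACAATAG, off=8): starts [89, 124, 135, 143, 203] → cuts [97, 132, 143, 151, 211]
  QalI (TTTAAC, off=1): starts [47, 54, 104] → cuts [48, 55, 105]
  PtaV (AATGAGT, off=5): starts [32, 62, 72, 176, 211, 225] → cuts [4, 37, 67, 77, 181, 216]

All cut coordinates (distinct, sorted): [4, 37, 43, 48, 55, 67, 77, 86, 97, 105, 118, 132, 143, 151, 157, 172, 181, 194, 211, 216]

Fragments:
  4→37: 33 bp
  37→43: 6 bp
  43→48: 5 bp
  48→55: 7 bp
  55→67: 12 bp
  67→77: 10 bp
  77→86: 9 bp
  86→97: 11 bp
  97→105: 8 bp
  105→118: 13 bp
  118→132: 14 bp
  132→143: 11 bp
  143→151: 8 bp
  151→157: 6 bp
  157→172: 15 bp
  172→181: 9 bp
  181→194: 13 bp
  194→211: 17 bp
  211→216: 5 bp
  216→4 (wrap): 226-216+4 = 14 bp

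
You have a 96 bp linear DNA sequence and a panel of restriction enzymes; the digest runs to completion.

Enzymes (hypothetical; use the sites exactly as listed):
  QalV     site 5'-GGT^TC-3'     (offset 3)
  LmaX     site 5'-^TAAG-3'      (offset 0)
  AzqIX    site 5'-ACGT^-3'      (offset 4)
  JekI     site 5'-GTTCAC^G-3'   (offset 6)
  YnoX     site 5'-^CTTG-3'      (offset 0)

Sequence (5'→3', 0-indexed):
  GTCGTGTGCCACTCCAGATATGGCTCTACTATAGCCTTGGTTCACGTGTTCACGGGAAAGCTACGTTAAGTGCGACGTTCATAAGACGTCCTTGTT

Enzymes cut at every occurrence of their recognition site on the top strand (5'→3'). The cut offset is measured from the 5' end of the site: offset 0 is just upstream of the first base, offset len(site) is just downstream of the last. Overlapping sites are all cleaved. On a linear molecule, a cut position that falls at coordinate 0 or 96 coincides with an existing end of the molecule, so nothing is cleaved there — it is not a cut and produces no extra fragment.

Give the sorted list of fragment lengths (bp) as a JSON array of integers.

Scan for sites:
  QalV GGTTC/3: at [38] ⇒ [41]
  LmaX TAAG/0: at [66, 81] ⇒ [66, 81]
  AzqIX ACGT/4: at [43, 62, 74, 85] ⇒ [47, 66, 78, 89]
  JekI GTTCACG/6: at [39, 47] ⇒ [45, 53]
  YnoX CTTG/0: at [35, 90] ⇒ [35, 90]

Pooled cuts: [35, 41, 45, 47, 53, 66, 78, 81, 89, 90]

Fragment lengths:
  [0,35): 35 bp
  [35,41): 6 bp
  [41,45): 4 bp
  [45,47): 2 bp
  [47,53): 6 bp
  [53,66): 13 bp
  [66,78): 12 bp
  [78,81): 3 bp
  [81,89): 8 bp
  [89,90): 1 bp
  [90,96): 6 bp

[1,2,3,4,6,6,6,8,12,13,35]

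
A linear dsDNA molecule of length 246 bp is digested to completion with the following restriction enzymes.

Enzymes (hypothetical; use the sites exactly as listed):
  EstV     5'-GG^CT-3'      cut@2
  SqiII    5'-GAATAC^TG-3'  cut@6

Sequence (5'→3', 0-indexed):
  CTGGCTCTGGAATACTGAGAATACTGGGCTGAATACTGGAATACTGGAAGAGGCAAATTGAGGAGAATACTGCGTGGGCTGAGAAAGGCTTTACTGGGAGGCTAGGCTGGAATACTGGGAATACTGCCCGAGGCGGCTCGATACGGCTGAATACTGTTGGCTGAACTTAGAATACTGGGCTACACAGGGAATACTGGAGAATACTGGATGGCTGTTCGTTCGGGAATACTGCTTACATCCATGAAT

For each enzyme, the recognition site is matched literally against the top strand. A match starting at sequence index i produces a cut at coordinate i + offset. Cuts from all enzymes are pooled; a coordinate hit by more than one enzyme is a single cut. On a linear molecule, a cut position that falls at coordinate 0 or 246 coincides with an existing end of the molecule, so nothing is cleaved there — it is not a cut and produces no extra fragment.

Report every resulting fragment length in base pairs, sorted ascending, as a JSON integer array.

[4,4,4,5,6,7,8,8,8,8,9,9,9,10,10,10,11,12,13,15,15,17,18,26]

Scan for sites:
  EstV GGCT/2: at [2, 26, 76, 86, 99, 104, 134, 144, 158, 177, 209] ⇒ [4, 28, 78, 88, 101, 106, 136, 146, 160, 179, 211]
  SqiII GAATACTG/6: at [9, 18, 30, 38, 64, 109, 118, 148, 169, 188, 198, 223] ⇒ [15, 24, 36, 44, 70, 115, 124, 154, 175, 194, 204, 229]

Pooled cuts: [4, 15, 24, 28, 36, 44, 70, 78, 88, 101, 106, 115, 124, 136, 146, 154, 160, 175, 179, 194, 204, 211, 229]

Fragments:
  [0,4): 4 bp
  [4,15): 11 bp
  [15,24): 9 bp
  [24,28): 4 bp
  [28,36): 8 bp
  [36,44): 8 bp
  [44,70): 26 bp
  [70,78): 8 bp
  [78,88): 10 bp
  [88,101): 13 bp
  [101,106): 5 bp
  [106,115): 9 bp
  [115,124): 9 bp
  [124,136): 12 bp
  [136,146): 10 bp
  [146,154): 8 bp
  [154,160): 6 bp
  [160,175): 15 bp
  [175,179): 4 bp
  [179,194): 15 bp
  [194,204): 10 bp
  [204,211): 7 bp
  [211,229): 18 bp
  [229,246): 17 bp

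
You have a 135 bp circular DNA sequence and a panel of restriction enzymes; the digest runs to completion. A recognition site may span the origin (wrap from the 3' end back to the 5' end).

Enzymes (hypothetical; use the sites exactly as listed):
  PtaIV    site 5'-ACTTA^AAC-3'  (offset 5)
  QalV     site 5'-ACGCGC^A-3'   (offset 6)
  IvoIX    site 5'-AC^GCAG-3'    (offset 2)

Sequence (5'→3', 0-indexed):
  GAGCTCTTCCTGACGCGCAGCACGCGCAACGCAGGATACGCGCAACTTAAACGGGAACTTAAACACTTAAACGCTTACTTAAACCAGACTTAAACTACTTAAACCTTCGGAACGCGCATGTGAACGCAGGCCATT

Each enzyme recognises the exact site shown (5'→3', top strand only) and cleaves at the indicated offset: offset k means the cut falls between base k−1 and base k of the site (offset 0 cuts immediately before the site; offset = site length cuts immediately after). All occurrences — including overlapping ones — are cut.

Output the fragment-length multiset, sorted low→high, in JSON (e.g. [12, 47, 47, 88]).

[3,6,8,8,9,9,11,12,12,13,16,28]

Scan for sites:
  PtaIV ACTTAAAC/5: at [44, 56, 64, 76, 87, 96] ⇒ [49, 61, 69, 81, 92, 101]
  QalV ACGCGCA/6: at [12, 21, 37, 111] ⇒ [18, 27, 43, 117]
  IvoIX ACGCAG/2: at [28, 123] ⇒ [30, 125]

All cut coordinates (distinct, sorted): [18, 27, 30, 43, 49, 61, 69, 81, 92, 101, 117, 125]

Fragments:
  18→27: 9 bp
  27→30: 3 bp
  30→43: 13 bp
  43→49: 6 bp
  49→61: 12 bp
  61→69: 8 bp
  69→81: 12 bp
  81→92: 11 bp
  92→101: 9 bp
  101→117: 16 bp
  117→125: 8 bp
  125→18 (wrap): 135-125+18 = 28 bp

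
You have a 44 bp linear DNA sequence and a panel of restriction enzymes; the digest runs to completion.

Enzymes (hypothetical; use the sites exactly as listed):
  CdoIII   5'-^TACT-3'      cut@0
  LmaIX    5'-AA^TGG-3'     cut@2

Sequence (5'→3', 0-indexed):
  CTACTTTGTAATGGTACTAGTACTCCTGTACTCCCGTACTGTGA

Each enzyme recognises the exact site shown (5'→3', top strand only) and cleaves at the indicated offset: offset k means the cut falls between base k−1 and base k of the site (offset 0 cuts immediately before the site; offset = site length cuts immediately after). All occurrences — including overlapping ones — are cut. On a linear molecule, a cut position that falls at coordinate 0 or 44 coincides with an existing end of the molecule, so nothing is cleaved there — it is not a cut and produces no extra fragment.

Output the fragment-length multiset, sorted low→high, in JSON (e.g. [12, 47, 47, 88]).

Per-enzyme occurrences:
  CdoIII TACT/0: at [1, 14, 20, 28, 36] ⇒ [1, 14, 20, 28, 36]
  LmaIX AATGG/2: at [9] ⇒ [11]

Pooled cuts: [1, 11, 14, 20, 28, 36]

Fragments:
  [0,1): 1 bp
  [1,11): 10 bp
  [11,14): 3 bp
  [14,20): 6 bp
  [20,28): 8 bp
  [28,36): 8 bp
  [36,44): 8 bp

[1,3,6,8,8,8,10]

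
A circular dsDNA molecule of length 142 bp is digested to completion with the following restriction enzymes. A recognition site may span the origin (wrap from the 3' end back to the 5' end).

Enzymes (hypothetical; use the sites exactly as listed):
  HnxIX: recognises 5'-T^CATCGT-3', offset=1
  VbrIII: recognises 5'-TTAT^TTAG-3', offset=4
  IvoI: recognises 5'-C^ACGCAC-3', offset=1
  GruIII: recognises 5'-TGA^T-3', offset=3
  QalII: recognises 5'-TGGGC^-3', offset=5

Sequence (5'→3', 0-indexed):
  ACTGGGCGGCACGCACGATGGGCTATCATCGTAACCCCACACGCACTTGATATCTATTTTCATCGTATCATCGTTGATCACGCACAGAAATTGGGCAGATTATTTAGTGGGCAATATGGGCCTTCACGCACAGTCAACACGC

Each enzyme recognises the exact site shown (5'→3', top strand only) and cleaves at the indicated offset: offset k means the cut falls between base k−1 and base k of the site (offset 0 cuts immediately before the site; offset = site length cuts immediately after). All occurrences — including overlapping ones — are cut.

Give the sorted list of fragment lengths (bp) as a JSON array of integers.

[2,3,3,4,7,8,9,9,9,10,10,11,13,13,14,17]

Site scan:
  HnxIX (TCATCGT, off=1): starts [25, 59, 67] → cuts [26, 60, 68]
  VbrIII (TTATTTAG, off=4): starts [99] → cuts [103]
  IvoI (CACGCAC, off=1): starts [9, 39, 78, 124, 137] → cuts [10, 40, 79, 125, 138]
  GruIII (TGAT, off=3): starts [47, 74] → cuts [50, 77]
  QalII (TGGGC, off=5): starts [2, 18, 91, 107, 116] → cuts [7, 23, 96, 112, 121]

All cut coordinates (distinct, sorted): [7, 10, 23, 26, 40, 50, 60, 68, 77, 79, 96, 103, 112, 121, 125, 138]

Fragments:
  7→10: 3 bp
  10→23: 13 bp
  23→26: 3 bp
  26→40: 14 bp
  40→50: 10 bp
  50→60: 10 bp
  60→68: 8 bp
  68→77: 9 bp
  77→79: 2 bp
  79→96: 17 bp
  96→103: 7 bp
  103→112: 9 bp
  112→121: 9 bp
  121→125: 4 bp
  125→138: 13 bp
  138→7 (wrap): 142-138+7 = 11 bp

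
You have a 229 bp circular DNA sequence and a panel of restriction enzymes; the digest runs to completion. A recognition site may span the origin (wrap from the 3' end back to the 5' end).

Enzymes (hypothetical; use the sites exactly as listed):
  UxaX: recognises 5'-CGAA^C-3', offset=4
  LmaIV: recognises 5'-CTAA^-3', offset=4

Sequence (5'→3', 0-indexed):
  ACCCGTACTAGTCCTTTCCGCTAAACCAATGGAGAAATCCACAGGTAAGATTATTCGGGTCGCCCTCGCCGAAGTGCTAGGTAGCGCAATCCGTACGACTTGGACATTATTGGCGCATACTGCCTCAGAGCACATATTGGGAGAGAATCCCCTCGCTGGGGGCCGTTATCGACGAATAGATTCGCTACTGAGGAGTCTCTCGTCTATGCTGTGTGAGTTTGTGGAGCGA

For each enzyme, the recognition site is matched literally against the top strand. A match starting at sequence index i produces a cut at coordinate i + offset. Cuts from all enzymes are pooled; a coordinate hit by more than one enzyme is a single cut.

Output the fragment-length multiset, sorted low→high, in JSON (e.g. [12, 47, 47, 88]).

[23,206]

Scan for sites:
  UxaX (CGAAC, off=4): starts [226] → cuts [1]
  LmaIV (CTAA, off=4): starts [20] → cuts [24]

Pooled cuts: [1, 24]

Fragment lengths:
  1→24: 23 bp
  24→1 (wrap): 229-24+1 = 206 bp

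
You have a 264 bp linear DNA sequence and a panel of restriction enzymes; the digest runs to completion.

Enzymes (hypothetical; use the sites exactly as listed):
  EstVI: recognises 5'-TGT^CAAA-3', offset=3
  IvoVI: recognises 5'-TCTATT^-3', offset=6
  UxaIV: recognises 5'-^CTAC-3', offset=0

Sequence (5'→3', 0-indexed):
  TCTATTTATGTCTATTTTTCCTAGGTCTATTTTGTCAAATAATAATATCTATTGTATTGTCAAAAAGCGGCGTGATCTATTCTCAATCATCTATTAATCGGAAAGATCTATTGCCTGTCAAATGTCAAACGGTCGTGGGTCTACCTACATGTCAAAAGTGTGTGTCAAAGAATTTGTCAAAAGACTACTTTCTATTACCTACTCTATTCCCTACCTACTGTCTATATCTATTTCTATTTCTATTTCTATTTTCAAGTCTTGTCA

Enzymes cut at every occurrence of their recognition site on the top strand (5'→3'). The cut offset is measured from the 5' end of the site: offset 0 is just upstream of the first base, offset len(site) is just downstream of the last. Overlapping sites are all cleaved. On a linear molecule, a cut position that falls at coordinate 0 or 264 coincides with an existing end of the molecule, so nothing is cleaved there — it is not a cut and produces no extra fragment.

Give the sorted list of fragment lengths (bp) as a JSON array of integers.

Per-enzyme occurrences:
  EstVI TGTCAAA/3: at [32, 57, 115, 122, 149, 162, 174] ⇒ [35, 60, 118, 125, 152, 165, 177]
  IvoVI TCTATT/6: at [0, 10, 25, 47, 75, 89, 106, 190, 202, 226, 232, 238, 244] ⇒ [6, 16, 31, 53, 81, 95, 112, 196, 208, 232, 238, 244, 250]
  UxaIV CTAC/0: at [140, 144, 184, 198, 210, 214] ⇒ [140, 144, 184, 198, 210, 214]

All cut coordinates (distinct, sorted): [6, 16, 31, 35, 53, 60, 81, 95, 112, 118, 125, 140, 144, 152, 165, 177, 184, 196, 198, 208, 210, 214, 232, 238, 244, 250]

Fragment lengths:
  [0,6): 6 bp
  [6,16): 10 bp
  [16,31): 15 bp
  [31,35): 4 bp
  [35,53): 18 bp
  [53,60): 7 bp
  [60,81): 21 bp
  [81,95): 14 bp
  [95,112): 17 bp
  [112,118): 6 bp
  [118,125): 7 bp
  [125,140): 15 bp
  [140,144): 4 bp
  [144,152): 8 bp
  [152,165): 13 bp
  [165,177): 12 bp
  [177,184): 7 bp
  [184,196): 12 bp
  [196,198): 2 bp
  [198,208): 10 bp
  [208,210): 2 bp
  [210,214): 4 bp
  [214,232): 18 bp
  [232,238): 6 bp
  [238,244): 6 bp
  [244,250): 6 bp
  [250,264): 14 bp

[2,2,4,4,4,6,6,6,6,6,7,7,7,8,10,10,12,12,13,14,14,15,15,17,18,18,21]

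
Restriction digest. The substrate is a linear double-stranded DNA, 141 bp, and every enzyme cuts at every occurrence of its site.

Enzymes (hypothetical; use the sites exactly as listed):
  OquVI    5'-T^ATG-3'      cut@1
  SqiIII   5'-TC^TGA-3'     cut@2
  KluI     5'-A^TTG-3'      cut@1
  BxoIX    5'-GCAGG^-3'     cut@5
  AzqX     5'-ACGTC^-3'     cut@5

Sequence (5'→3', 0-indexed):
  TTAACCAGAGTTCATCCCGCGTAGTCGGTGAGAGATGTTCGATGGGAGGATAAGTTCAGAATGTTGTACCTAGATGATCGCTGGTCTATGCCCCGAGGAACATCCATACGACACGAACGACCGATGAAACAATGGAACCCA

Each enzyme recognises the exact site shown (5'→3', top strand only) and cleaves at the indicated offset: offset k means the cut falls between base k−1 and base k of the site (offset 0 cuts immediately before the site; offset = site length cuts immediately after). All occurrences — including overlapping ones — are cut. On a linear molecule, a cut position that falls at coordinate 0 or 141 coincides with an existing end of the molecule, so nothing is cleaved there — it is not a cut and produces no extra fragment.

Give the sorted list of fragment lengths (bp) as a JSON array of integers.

[54,87]

Site scan:
  OquVI TATG/1: at [86] ⇒ [87]
  SqiIII (TCTGA, off=2): no sites
  KluI (ATTG, off=1): no sites
  BxoIX (GCAGG, off=5): no sites
  AzqX (ACGTC, off=5): no sites

All cut coordinates (distinct, sorted): [87]

Fragments:
  [0,87): 87 bp
  [87,141): 54 bp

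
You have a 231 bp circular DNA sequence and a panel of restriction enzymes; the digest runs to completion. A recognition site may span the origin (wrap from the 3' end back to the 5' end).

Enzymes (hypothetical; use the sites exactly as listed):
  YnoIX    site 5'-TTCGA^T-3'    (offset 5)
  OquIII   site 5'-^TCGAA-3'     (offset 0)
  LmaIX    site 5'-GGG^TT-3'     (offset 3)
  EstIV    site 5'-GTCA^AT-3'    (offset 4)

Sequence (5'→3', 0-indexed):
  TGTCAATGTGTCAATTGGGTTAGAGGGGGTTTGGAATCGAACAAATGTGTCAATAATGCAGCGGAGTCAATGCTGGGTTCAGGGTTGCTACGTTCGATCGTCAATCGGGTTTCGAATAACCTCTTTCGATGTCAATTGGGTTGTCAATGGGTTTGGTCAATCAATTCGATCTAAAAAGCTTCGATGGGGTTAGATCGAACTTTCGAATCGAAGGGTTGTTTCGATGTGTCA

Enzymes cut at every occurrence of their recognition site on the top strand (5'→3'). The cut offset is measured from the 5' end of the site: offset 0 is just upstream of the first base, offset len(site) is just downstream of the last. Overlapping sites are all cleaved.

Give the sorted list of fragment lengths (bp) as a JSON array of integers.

Site scan:
  YnoIX TTCGAT/5: at [92, 124, 164, 179, 219] ⇒ [97, 129, 169, 184, 224]
  OquIII TCGAA/0: at [36, 111, 194, 202, 207] ⇒ [36, 111, 194, 202, 207]
  LmaIX GGGTT/3: at [16, 26, 74, 81, 106, 137, 148, 186, 212] ⇒ [19, 29, 77, 84, 109, 140, 151, 189, 215]
  EstIV GTCAAT/4: at [1, 9, 48, 65, 99, 130, 142, 155] ⇒ [5, 13, 52, 69, 103, 134, 146, 159]

All cut coordinates (distinct, sorted): [5, 13, 19, 29, 36, 52, 69, 77, 84, 97, 103, 109, 111, 129, 134, 140, 146, 151, 159, 169, 184, 189, 194, 202, 207, 215, 224]

Fragment lengths:
  5→13: 8 bp
  13→19: 6 bp
  19→29: 10 bp
  29→36: 7 bp
  36→52: 16 bp
  52→69: 17 bp
  69→77: 8 bp
  77→84: 7 bp
  84→97: 13 bp
  97→103: 6 bp
  103→109: 6 bp
  109→111: 2 bp
  111→129: 18 bp
  129→134: 5 bp
  134→140: 6 bp
  140→146: 6 bp
  146→151: 5 bp
  151→159: 8 bp
  159→169: 10 bp
  169→184: 15 bp
  184→189: 5 bp
  189→194: 5 bp
  194→202: 8 bp
  202→207: 5 bp
  207→215: 8 bp
  215→224: 9 bp
  224→5 (wrap): 231-224+5 = 12 bp

[2,5,5,5,5,5,6,6,6,6,6,7,7,8,8,8,8,8,9,10,10,12,13,15,16,17,18]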